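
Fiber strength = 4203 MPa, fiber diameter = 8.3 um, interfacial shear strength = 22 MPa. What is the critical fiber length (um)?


Lc = sigma_f * d / (2 * tau_i) = 4203 * 8.3 / (2 * 22) = 792.8 um

792.8 um


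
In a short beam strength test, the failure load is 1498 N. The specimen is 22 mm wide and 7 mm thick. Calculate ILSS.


ILSS = 3F/(4bh) = 3*1498/(4*22*7) = 7.3 MPa

7.3 MPa


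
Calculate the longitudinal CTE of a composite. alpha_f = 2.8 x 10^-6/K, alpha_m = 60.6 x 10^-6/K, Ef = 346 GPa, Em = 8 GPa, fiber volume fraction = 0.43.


E1 = Ef*Vf + Em*(1-Vf) = 153.34
alpha_1 = (alpha_f*Ef*Vf + alpha_m*Em*(1-Vf))/E1 = 4.52 x 10^-6/K

4.52 x 10^-6/K


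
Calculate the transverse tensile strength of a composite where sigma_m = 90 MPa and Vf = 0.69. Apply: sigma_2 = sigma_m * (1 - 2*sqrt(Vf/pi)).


factor = 1 - 2*sqrt(0.69/pi) = 0.0627
sigma_2 = 90 * 0.0627 = 5.64 MPa

5.64 MPa


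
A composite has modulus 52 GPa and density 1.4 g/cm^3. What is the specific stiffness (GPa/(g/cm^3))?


Specific stiffness = E/rho = 52/1.4 = 37.1 GPa/(g/cm^3)

37.1 GPa/(g/cm^3)


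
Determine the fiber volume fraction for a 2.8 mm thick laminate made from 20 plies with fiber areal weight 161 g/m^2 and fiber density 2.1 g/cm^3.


Vf = n * FAW / (rho_f * h * 1000) = 20 * 161 / (2.1 * 2.8 * 1000) = 0.5476

0.5476


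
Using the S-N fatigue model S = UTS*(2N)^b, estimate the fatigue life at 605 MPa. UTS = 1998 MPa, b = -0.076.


N = 0.5 * (S/UTS)^(1/b) = 0.5 * (605/1998)^(1/-0.076) = 3.3559e+06 cycles

3.3559e+06 cycles


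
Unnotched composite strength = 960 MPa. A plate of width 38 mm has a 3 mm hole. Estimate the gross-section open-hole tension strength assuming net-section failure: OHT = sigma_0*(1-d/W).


OHT = sigma_0*(1-d/W) = 960*(1-3/38) = 884.2 MPa

884.2 MPa


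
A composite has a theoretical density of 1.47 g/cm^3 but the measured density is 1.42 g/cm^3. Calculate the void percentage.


Void% = (rho_theo - rho_actual)/rho_theo * 100 = (1.47 - 1.42)/1.47 * 100 = 3.4%

3.4%


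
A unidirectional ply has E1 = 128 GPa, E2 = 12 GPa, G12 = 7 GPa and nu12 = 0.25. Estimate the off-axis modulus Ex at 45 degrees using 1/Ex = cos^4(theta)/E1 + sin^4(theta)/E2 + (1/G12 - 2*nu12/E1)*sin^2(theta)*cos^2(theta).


cos^4(45) = 0.25, sin^4(45) = 0.25, sin^2(45)*cos^2(45) = 0.25
1/G12 - 2*nu12/E1 = 1/7 - 2*0.25/128 = 0.138951 GPa^-1
1/Ex = 0.25/128 + 0.25/12 + 0.138951*0.25 = 0.0575242 GPa^-1
Ex = 17.38 GPa

17.38 GPa


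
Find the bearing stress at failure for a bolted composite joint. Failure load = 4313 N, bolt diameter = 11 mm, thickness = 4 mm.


sigma_br = F/(d*h) = 4313/(11*4) = 98.0 MPa

98.0 MPa


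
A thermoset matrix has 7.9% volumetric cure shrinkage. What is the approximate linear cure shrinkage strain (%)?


Linear shrinkage ≈ vol_shrink/3 = 7.9/3 = 2.633%

2.633%


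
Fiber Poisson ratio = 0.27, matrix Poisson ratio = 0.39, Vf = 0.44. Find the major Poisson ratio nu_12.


nu_12 = nu_f*Vf + nu_m*(1-Vf) = 0.27*0.44 + 0.39*0.56 = 0.3372

0.3372


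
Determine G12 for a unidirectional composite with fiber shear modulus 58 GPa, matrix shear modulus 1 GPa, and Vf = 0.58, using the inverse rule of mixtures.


1/G12 = Vf/Gf + (1-Vf)/Gm = 0.58/58 + 0.42/1
G12 = 2.33 GPa

2.33 GPa


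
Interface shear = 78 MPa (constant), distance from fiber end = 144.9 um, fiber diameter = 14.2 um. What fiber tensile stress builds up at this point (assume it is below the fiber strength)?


Force balance: sigma_f * (pi*d^2/4) = tau * (pi*d) * x  ->  sigma_f = 4 * tau * x / d
sigma_f = 4 * 78 * 144.9 / 14.2 = 3183.7 MPa

3183.7 MPa


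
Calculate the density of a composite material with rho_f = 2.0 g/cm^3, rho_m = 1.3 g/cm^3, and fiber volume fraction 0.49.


rho_c = rho_f*Vf + rho_m*(1-Vf) = 2.0*0.49 + 1.3*0.51 = 1.643 g/cm^3

1.643 g/cm^3


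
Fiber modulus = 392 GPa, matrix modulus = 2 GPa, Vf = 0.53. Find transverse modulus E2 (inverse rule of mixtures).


1/E2 = Vf/Ef + (1-Vf)/Em = 0.53/392 + 0.47/2
E2 = 4.23 GPa

4.23 GPa


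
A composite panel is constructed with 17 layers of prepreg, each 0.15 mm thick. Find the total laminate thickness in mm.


h = n * t_ply = 17 * 0.15 = 2.55 mm

2.55 mm


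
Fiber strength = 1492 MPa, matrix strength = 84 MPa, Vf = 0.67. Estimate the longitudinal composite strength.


sigma_1 = sigma_f*Vf + sigma_m*(1-Vf) = 1492*0.67 + 84*0.33 = 1027.4 MPa

1027.4 MPa


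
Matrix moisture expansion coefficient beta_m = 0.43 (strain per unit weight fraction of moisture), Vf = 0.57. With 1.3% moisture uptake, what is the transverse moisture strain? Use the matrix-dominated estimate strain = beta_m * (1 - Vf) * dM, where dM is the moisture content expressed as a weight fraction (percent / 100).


dM = 1.3/100 = 0.013
strain = beta_m * (1-Vf) * dM = 0.43 * 0.43 * 0.013 = 0.0024037

0.0024037


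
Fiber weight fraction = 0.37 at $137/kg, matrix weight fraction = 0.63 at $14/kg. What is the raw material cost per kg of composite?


Cost = cost_f*Wf + cost_m*Wm = 137*0.37 + 14*0.63 = $59.51/kg

$59.51/kg


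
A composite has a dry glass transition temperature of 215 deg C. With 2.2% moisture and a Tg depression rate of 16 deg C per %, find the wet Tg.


Tg_wet = Tg_dry - k*moisture = 215 - 16*2.2 = 179.8 deg C

179.8 deg C


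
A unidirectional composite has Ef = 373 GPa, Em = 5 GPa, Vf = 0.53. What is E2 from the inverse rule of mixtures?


1/E2 = Vf/Ef + (1-Vf)/Em = 0.53/373 + 0.47/5
E2 = 10.48 GPa

10.48 GPa


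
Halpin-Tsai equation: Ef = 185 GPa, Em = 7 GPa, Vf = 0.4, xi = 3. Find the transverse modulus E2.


eta = (Ef/Em - 1)/(Ef/Em + xi) = (26.4286 - 1)/(26.4286 + 3) = 0.8641
E2 = Em*(1+xi*eta*Vf)/(1-eta*Vf) = 21.79 GPa

21.79 GPa


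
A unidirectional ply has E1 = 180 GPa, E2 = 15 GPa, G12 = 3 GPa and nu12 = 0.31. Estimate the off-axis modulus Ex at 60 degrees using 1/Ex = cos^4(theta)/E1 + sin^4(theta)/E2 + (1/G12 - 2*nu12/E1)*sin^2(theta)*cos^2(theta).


cos^4(60) = 0.0625, sin^4(60) = 0.5625, sin^2(60)*cos^2(60) = 0.1875
1/G12 - 2*nu12/E1 = 1/3 - 2*0.31/180 = 0.329889 GPa^-1
1/Ex = 0.0625/180 + 0.5625/15 + 0.329889*0.1875 = 0.0997014 GPa^-1
Ex = 10.03 GPa

10.03 GPa


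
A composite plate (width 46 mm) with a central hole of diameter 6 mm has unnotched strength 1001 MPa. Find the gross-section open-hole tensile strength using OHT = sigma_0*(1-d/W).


OHT = sigma_0*(1-d/W) = 1001*(1-6/46) = 870.4 MPa

870.4 MPa


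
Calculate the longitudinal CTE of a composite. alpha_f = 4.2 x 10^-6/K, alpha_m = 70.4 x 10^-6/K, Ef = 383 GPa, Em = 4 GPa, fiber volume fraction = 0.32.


E1 = Ef*Vf + Em*(1-Vf) = 125.28
alpha_1 = (alpha_f*Ef*Vf + alpha_m*Em*(1-Vf))/E1 = 5.64 x 10^-6/K

5.64 x 10^-6/K


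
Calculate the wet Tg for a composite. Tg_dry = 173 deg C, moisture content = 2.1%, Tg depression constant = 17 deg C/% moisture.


Tg_wet = Tg_dry - k*moisture = 173 - 17*2.1 = 137.3 deg C

137.3 deg C


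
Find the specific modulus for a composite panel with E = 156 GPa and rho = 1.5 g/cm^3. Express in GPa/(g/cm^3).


Specific stiffness = E/rho = 156/1.5 = 104.0 GPa/(g/cm^3)

104.0 GPa/(g/cm^3)


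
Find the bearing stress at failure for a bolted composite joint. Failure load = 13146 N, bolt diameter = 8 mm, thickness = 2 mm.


sigma_br = F/(d*h) = 13146/(8*2) = 821.6 MPa

821.6 MPa


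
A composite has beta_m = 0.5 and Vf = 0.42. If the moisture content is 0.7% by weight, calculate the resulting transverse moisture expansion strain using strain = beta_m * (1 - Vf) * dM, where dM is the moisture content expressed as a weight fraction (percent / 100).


dM = 0.7/100 = 0.007
strain = beta_m * (1-Vf) * dM = 0.5 * 0.58 * 0.007 = 0.00203

0.00203


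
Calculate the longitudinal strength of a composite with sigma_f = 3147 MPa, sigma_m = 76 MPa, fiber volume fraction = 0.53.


sigma_1 = sigma_f*Vf + sigma_m*(1-Vf) = 3147*0.53 + 76*0.47 = 1703.6 MPa

1703.6 MPa


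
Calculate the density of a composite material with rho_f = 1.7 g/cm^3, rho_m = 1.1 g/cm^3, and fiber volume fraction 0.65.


rho_c = rho_f*Vf + rho_m*(1-Vf) = 1.7*0.65 + 1.1*0.35 = 1.49 g/cm^3

1.49 g/cm^3


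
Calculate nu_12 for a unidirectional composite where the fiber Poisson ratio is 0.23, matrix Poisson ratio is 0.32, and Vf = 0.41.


nu_12 = nu_f*Vf + nu_m*(1-Vf) = 0.23*0.41 + 0.32*0.59 = 0.2831

0.2831


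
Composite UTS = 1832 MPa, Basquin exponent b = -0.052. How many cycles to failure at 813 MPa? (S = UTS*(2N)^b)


N = 0.5 * (S/UTS)^(1/b) = 0.5 * (813/1832)^(1/-0.052) = 3.0497e+06 cycles

3.0497e+06 cycles


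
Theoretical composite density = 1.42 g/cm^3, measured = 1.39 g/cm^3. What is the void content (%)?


Void% = (rho_theo - rho_actual)/rho_theo * 100 = (1.42 - 1.39)/1.42 * 100 = 2.11%

2.11%


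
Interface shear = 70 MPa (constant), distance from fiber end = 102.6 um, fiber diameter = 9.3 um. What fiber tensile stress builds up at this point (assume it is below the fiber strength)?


Force balance: sigma_f * (pi*d^2/4) = tau * (pi*d) * x  ->  sigma_f = 4 * tau * x / d
sigma_f = 4 * 70 * 102.6 / 9.3 = 3089.0 MPa

3089.0 MPa


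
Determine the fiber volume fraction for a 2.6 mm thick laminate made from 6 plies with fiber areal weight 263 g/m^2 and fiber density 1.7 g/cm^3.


Vf = n * FAW / (rho_f * h * 1000) = 6 * 263 / (1.7 * 2.6 * 1000) = 0.357

0.357


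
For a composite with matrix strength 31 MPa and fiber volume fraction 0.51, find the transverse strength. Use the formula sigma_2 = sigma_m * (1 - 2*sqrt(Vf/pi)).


factor = 1 - 2*sqrt(0.51/pi) = 0.1942
sigma_2 = 31 * 0.1942 = 6.02 MPa

6.02 MPa


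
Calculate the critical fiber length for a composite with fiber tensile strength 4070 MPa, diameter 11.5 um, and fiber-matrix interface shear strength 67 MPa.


Lc = sigma_f * d / (2 * tau_i) = 4070 * 11.5 / (2 * 67) = 349.3 um

349.3 um


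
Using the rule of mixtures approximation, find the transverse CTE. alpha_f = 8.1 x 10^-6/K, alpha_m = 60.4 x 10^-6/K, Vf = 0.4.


alpha_2 = alpha_f*Vf + alpha_m*(1-Vf) = 8.1*0.4 + 60.4*0.6 = 39.5 x 10^-6/K

39.5 x 10^-6/K


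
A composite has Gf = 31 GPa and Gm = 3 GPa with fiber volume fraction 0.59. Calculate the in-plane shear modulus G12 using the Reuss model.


1/G12 = Vf/Gf + (1-Vf)/Gm = 0.59/31 + 0.41/3
G12 = 6.42 GPa

6.42 GPa


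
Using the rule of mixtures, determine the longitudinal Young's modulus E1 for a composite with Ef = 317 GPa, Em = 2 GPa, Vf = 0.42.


E1 = Ef*Vf + Em*(1-Vf) = 317*0.42 + 2*0.58 = 134.3 GPa

134.3 GPa


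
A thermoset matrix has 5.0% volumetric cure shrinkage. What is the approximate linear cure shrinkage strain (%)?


Linear shrinkage ≈ vol_shrink/3 = 5.0/3 = 1.667%

1.667%


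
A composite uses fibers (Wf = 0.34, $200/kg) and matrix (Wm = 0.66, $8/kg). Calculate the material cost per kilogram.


Cost = cost_f*Wf + cost_m*Wm = 200*0.34 + 8*0.66 = $73.28/kg

$73.28/kg


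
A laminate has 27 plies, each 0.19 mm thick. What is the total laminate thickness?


h = n * t_ply = 27 * 0.19 = 5.13 mm

5.13 mm


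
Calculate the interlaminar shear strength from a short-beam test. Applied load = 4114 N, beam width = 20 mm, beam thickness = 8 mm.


ILSS = 3F/(4bh) = 3*4114/(4*20*8) = 19.28 MPa

19.28 MPa


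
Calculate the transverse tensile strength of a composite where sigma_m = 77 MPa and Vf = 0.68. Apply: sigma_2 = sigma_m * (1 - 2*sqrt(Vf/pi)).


factor = 1 - 2*sqrt(0.68/pi) = 0.0695
sigma_2 = 77 * 0.0695 = 5.35 MPa

5.35 MPa


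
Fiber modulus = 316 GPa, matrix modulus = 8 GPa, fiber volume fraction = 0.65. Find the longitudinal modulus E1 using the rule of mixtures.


E1 = Ef*Vf + Em*(1-Vf) = 316*0.65 + 8*0.35 = 208.2 GPa

208.2 GPa


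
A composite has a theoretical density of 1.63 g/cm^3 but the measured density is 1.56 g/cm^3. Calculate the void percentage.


Void% = (rho_theo - rho_actual)/rho_theo * 100 = (1.63 - 1.56)/1.63 * 100 = 4.29%

4.29%


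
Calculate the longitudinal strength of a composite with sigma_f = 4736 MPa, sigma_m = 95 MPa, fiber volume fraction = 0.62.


sigma_1 = sigma_f*Vf + sigma_m*(1-Vf) = 4736*0.62 + 95*0.38 = 2972.4 MPa

2972.4 MPa


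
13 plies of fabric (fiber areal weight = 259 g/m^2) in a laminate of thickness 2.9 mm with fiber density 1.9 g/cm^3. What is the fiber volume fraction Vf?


Vf = n * FAW / (rho_f * h * 1000) = 13 * 259 / (1.9 * 2.9 * 1000) = 0.6111

0.6111


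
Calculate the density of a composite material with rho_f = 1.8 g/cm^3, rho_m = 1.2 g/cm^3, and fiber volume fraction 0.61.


rho_c = rho_f*Vf + rho_m*(1-Vf) = 1.8*0.61 + 1.2*0.39 = 1.566 g/cm^3

1.566 g/cm^3


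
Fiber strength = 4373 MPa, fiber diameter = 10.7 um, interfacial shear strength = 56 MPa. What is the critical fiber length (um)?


Lc = sigma_f * d / (2 * tau_i) = 4373 * 10.7 / (2 * 56) = 417.8 um

417.8 um


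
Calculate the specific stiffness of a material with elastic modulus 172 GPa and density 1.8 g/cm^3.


Specific stiffness = E/rho = 172/1.8 = 95.6 GPa/(g/cm^3)

95.6 GPa/(g/cm^3)


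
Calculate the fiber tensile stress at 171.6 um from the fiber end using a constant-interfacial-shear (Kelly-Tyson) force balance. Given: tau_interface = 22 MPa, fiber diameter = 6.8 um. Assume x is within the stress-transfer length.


Force balance: sigma_f * (pi*d^2/4) = tau * (pi*d) * x  ->  sigma_f = 4 * tau * x / d
sigma_f = 4 * 22 * 171.6 / 6.8 = 2220.7 MPa

2220.7 MPa


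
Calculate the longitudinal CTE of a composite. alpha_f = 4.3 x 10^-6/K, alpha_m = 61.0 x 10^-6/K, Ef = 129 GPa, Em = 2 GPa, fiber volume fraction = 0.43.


E1 = Ef*Vf + Em*(1-Vf) = 56.61
alpha_1 = (alpha_f*Ef*Vf + alpha_m*Em*(1-Vf))/E1 = 5.44 x 10^-6/K

5.44 x 10^-6/K


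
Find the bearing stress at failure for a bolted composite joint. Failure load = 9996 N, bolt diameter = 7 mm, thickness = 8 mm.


sigma_br = F/(d*h) = 9996/(7*8) = 178.5 MPa

178.5 MPa


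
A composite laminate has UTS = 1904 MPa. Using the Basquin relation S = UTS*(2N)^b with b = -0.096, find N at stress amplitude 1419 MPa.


N = 0.5 * (S/UTS)^(1/b) = 0.5 * (1419/1904)^(1/-0.096) = 10.6910 cycles

10.6910 cycles


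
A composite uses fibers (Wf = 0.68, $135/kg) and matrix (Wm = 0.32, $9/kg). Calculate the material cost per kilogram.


Cost = cost_f*Wf + cost_m*Wm = 135*0.68 + 9*0.32 = $94.68/kg

$94.68/kg


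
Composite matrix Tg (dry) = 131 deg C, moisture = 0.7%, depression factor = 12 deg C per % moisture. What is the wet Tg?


Tg_wet = Tg_dry - k*moisture = 131 - 12*0.7 = 122.6 deg C

122.6 deg C


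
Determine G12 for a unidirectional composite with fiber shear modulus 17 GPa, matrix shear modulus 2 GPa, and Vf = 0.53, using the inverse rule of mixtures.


1/G12 = Vf/Gf + (1-Vf)/Gm = 0.53/17 + 0.47/2
G12 = 3.76 GPa

3.76 GPa


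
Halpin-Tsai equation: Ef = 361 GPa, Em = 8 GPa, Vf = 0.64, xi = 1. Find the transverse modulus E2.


eta = (Ef/Em - 1)/(Ef/Em + xi) = (45.125 - 1)/(45.125 + 1) = 0.9566
E2 = Em*(1+xi*eta*Vf)/(1-eta*Vf) = 33.26 GPa

33.26 GPa


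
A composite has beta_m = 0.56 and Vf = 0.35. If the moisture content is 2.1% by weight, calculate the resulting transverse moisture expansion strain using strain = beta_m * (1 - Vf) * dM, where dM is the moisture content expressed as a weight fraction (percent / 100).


dM = 2.1/100 = 0.021
strain = beta_m * (1-Vf) * dM = 0.56 * 0.65 * 0.021 = 0.007644

0.007644


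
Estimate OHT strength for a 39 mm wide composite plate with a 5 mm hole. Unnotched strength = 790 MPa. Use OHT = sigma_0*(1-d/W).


OHT = sigma_0*(1-d/W) = 790*(1-5/39) = 688.7 MPa

688.7 MPa


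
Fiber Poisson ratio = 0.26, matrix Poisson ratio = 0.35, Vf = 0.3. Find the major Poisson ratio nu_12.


nu_12 = nu_f*Vf + nu_m*(1-Vf) = 0.26*0.3 + 0.35*0.7 = 0.323

0.323


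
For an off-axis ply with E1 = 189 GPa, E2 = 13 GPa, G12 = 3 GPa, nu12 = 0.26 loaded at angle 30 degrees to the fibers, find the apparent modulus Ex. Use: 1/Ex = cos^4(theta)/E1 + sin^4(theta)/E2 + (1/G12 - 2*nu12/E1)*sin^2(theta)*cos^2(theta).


cos^4(30) = 0.5625, sin^4(30) = 0.0625, sin^2(30)*cos^2(30) = 0.1875
1/G12 - 2*nu12/E1 = 1/3 - 2*0.26/189 = 0.330582 GPa^-1
1/Ex = 0.5625/189 + 0.0625/13 + 0.330582*0.1875 = 0.069768 GPa^-1
Ex = 14.33 GPa

14.33 GPa


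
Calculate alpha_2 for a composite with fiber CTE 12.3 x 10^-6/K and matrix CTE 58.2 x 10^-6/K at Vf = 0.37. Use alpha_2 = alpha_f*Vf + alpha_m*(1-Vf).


alpha_2 = alpha_f*Vf + alpha_m*(1-Vf) = 12.3*0.37 + 58.2*0.63 = 41.2 x 10^-6/K

41.2 x 10^-6/K


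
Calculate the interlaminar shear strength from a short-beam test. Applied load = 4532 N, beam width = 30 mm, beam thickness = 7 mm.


ILSS = 3F/(4bh) = 3*4532/(4*30*7) = 16.19 MPa

16.19 MPa


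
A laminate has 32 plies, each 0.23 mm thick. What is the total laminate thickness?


h = n * t_ply = 32 * 0.23 = 7.36 mm

7.36 mm


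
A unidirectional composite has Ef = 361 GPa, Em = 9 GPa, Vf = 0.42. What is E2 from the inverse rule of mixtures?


1/E2 = Vf/Ef + (1-Vf)/Em = 0.42/361 + 0.58/9
E2 = 15.24 GPa

15.24 GPa


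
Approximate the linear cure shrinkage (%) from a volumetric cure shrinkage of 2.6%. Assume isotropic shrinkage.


Linear shrinkage ≈ vol_shrink/3 = 2.6/3 = 0.867%

0.867%


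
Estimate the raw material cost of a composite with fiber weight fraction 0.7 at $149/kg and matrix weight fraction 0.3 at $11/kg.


Cost = cost_f*Wf + cost_m*Wm = 149*0.7 + 11*0.3 = $107.6/kg

$107.6/kg


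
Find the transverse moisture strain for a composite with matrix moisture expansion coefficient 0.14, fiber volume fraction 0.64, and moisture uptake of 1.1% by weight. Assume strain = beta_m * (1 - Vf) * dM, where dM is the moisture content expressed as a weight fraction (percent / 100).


dM = 1.1/100 = 0.011
strain = beta_m * (1-Vf) * dM = 0.14 * 0.36 * 0.011 = 0.0005544

0.0005544


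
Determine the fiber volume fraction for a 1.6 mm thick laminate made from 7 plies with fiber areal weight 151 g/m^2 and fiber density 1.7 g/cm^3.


Vf = n * FAW / (rho_f * h * 1000) = 7 * 151 / (1.7 * 1.6 * 1000) = 0.3886

0.3886


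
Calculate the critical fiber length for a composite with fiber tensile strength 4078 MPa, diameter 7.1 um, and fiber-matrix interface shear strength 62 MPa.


Lc = sigma_f * d / (2 * tau_i) = 4078 * 7.1 / (2 * 62) = 233.5 um

233.5 um


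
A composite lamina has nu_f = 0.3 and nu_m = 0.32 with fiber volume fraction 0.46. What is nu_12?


nu_12 = nu_f*Vf + nu_m*(1-Vf) = 0.3*0.46 + 0.32*0.54 = 0.3108

0.3108


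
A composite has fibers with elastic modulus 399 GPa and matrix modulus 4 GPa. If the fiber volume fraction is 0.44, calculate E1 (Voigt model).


E1 = Ef*Vf + Em*(1-Vf) = 399*0.44 + 4*0.56 = 177.8 GPa

177.8 GPa


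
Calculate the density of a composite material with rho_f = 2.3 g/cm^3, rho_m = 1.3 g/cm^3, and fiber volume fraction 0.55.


rho_c = rho_f*Vf + rho_m*(1-Vf) = 2.3*0.55 + 1.3*0.45 = 1.85 g/cm^3

1.85 g/cm^3


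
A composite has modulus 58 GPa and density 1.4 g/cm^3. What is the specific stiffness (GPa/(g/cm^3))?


Specific stiffness = E/rho = 58/1.4 = 41.4 GPa/(g/cm^3)

41.4 GPa/(g/cm^3)


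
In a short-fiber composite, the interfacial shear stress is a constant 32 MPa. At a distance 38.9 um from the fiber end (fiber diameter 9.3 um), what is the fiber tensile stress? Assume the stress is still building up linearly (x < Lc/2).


Force balance: sigma_f * (pi*d^2/4) = tau * (pi*d) * x  ->  sigma_f = 4 * tau * x / d
sigma_f = 4 * 32 * 38.9 / 9.3 = 535.4 MPa

535.4 MPa


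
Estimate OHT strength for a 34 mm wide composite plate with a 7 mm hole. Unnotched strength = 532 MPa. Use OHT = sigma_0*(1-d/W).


OHT = sigma_0*(1-d/W) = 532*(1-7/34) = 422.5 MPa

422.5 MPa


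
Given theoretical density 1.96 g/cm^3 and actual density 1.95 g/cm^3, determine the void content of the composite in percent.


Void% = (rho_theo - rho_actual)/rho_theo * 100 = (1.96 - 1.95)/1.96 * 100 = 0.51%

0.51%


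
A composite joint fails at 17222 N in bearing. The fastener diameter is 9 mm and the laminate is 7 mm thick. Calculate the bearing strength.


sigma_br = F/(d*h) = 17222/(9*7) = 273.4 MPa

273.4 MPa


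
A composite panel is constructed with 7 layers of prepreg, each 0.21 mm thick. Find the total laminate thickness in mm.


h = n * t_ply = 7 * 0.21 = 1.47 mm

1.47 mm


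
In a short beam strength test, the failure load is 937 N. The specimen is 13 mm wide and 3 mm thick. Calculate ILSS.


ILSS = 3F/(4bh) = 3*937/(4*13*3) = 18.02 MPa

18.02 MPa


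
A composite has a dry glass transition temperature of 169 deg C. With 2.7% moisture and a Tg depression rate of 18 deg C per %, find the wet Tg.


Tg_wet = Tg_dry - k*moisture = 169 - 18*2.7 = 120.4 deg C

120.4 deg C


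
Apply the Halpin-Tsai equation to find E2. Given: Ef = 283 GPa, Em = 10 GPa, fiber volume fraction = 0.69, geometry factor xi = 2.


eta = (Ef/Em - 1)/(Ef/Em + xi) = (28.3 - 1)/(28.3 + 2) = 0.901
E2 = Em*(1+xi*eta*Vf)/(1-eta*Vf) = 59.3 GPa

59.3 GPa


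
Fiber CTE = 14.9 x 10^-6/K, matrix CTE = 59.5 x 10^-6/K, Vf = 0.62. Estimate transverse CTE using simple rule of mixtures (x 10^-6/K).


alpha_2 = alpha_f*Vf + alpha_m*(1-Vf) = 14.9*0.62 + 59.5*0.38 = 31.8 x 10^-6/K

31.8 x 10^-6/K


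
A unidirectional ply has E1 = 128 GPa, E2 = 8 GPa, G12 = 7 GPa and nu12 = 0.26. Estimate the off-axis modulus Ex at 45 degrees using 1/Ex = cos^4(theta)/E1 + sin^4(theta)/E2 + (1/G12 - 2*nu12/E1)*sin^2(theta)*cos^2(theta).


cos^4(45) = 0.25, sin^4(45) = 0.25, sin^2(45)*cos^2(45) = 0.25
1/G12 - 2*nu12/E1 = 1/7 - 2*0.26/128 = 0.138795 GPa^-1
1/Ex = 0.25/128 + 0.25/8 + 0.138795*0.25 = 0.0679018 GPa^-1
Ex = 14.73 GPa

14.73 GPa


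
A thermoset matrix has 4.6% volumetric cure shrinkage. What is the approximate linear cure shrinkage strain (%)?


Linear shrinkage ≈ vol_shrink/3 = 4.6/3 = 1.533%

1.533%


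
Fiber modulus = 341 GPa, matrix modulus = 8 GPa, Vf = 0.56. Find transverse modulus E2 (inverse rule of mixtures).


1/E2 = Vf/Ef + (1-Vf)/Em = 0.56/341 + 0.44/8
E2 = 17.65 GPa

17.65 GPa


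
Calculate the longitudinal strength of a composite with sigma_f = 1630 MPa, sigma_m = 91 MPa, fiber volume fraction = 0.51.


sigma_1 = sigma_f*Vf + sigma_m*(1-Vf) = 1630*0.51 + 91*0.49 = 875.9 MPa

875.9 MPa


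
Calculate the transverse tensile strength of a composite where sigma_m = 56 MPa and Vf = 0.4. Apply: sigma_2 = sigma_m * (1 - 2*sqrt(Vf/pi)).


factor = 1 - 2*sqrt(0.4/pi) = 0.2864
sigma_2 = 56 * 0.2864 = 16.04 MPa

16.04 MPa


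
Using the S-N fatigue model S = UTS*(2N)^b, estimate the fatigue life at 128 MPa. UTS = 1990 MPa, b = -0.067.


N = 0.5 * (S/UTS)^(1/b) = 0.5 * (128/1990)^(1/-0.067) = 3.0527e+17 cycles

3.0527e+17 cycles


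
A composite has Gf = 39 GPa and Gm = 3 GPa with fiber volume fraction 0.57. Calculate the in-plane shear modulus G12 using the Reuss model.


1/G12 = Vf/Gf + (1-Vf)/Gm = 0.57/39 + 0.43/3
G12 = 6.33 GPa

6.33 GPa


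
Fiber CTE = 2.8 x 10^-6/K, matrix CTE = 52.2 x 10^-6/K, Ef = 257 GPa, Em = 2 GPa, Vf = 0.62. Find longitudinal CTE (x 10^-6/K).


E1 = Ef*Vf + Em*(1-Vf) = 160.1
alpha_1 = (alpha_f*Ef*Vf + alpha_m*Em*(1-Vf))/E1 = 3.03 x 10^-6/K

3.03 x 10^-6/K


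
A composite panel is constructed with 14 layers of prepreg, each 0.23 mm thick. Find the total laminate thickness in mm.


h = n * t_ply = 14 * 0.23 = 3.22 mm

3.22 mm


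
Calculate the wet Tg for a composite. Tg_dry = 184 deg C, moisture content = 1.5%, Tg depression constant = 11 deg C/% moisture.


Tg_wet = Tg_dry - k*moisture = 184 - 11*1.5 = 167.5 deg C

167.5 deg C


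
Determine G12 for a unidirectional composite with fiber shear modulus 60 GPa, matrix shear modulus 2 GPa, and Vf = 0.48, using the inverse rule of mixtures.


1/G12 = Vf/Gf + (1-Vf)/Gm = 0.48/60 + 0.52/2
G12 = 3.73 GPa

3.73 GPa


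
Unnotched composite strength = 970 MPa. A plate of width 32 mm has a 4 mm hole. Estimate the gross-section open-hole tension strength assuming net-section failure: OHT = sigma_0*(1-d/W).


OHT = sigma_0*(1-d/W) = 970*(1-4/32) = 848.8 MPa

848.8 MPa


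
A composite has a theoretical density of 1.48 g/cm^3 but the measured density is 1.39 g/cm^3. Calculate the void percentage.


Void% = (rho_theo - rho_actual)/rho_theo * 100 = (1.48 - 1.39)/1.48 * 100 = 6.08%

6.08%


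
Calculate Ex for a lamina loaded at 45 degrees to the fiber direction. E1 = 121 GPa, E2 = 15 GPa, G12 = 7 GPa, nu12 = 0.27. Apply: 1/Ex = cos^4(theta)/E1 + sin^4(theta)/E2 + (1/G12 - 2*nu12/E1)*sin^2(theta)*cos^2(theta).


cos^4(45) = 0.25, sin^4(45) = 0.25, sin^2(45)*cos^2(45) = 0.25
1/G12 - 2*nu12/E1 = 1/7 - 2*0.27/121 = 0.138394 GPa^-1
1/Ex = 0.25/121 + 0.25/15 + 0.138394*0.25 = 0.0533314 GPa^-1
Ex = 18.75 GPa

18.75 GPa


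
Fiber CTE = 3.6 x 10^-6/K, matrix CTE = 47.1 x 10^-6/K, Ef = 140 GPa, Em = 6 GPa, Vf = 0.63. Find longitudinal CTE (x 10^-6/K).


E1 = Ef*Vf + Em*(1-Vf) = 90.42
alpha_1 = (alpha_f*Ef*Vf + alpha_m*Em*(1-Vf))/E1 = 4.67 x 10^-6/K

4.67 x 10^-6/K


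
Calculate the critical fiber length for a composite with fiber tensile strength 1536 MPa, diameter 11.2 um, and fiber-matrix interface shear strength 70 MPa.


Lc = sigma_f * d / (2 * tau_i) = 1536 * 11.2 / (2 * 70) = 122.9 um

122.9 um


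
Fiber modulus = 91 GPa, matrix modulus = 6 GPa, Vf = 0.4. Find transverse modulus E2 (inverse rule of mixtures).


1/E2 = Vf/Ef + (1-Vf)/Em = 0.4/91 + 0.6/6
E2 = 9.58 GPa

9.58 GPa


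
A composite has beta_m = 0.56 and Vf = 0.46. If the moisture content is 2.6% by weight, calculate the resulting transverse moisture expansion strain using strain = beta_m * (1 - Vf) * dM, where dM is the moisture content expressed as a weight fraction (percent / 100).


dM = 2.6/100 = 0.026
strain = beta_m * (1-Vf) * dM = 0.56 * 0.54 * 0.026 = 0.0078624

0.0078624


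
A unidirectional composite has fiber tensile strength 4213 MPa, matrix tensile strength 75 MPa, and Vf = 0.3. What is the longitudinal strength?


sigma_1 = sigma_f*Vf + sigma_m*(1-Vf) = 4213*0.3 + 75*0.7 = 1316.4 MPa

1316.4 MPa


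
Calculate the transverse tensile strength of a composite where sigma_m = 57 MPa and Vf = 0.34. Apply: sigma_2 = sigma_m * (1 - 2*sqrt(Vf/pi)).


factor = 1 - 2*sqrt(0.34/pi) = 0.342
sigma_2 = 57 * 0.342 = 19.5 MPa

19.5 MPa


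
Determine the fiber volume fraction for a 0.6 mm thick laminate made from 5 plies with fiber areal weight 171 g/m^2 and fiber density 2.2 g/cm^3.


Vf = n * FAW / (rho_f * h * 1000) = 5 * 171 / (2.2 * 0.6 * 1000) = 0.6477

0.6477


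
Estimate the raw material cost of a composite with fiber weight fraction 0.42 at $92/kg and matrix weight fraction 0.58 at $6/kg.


Cost = cost_f*Wf + cost_m*Wm = 92*0.42 + 6*0.58 = $42.12/kg

$42.12/kg


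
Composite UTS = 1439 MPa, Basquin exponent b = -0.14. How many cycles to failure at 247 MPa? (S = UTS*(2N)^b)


N = 0.5 * (S/UTS)^(1/b) = 0.5 * (247/1439)^(1/-0.14) = 146505.7198 cycles

146505.7198 cycles


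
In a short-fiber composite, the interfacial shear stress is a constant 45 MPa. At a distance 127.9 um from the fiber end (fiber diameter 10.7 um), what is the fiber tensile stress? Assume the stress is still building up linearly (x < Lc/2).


Force balance: sigma_f * (pi*d^2/4) = tau * (pi*d) * x  ->  sigma_f = 4 * tau * x / d
sigma_f = 4 * 45 * 127.9 / 10.7 = 2151.6 MPa

2151.6 MPa


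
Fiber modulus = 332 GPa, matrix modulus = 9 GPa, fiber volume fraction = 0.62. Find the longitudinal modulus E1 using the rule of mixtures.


E1 = Ef*Vf + Em*(1-Vf) = 332*0.62 + 9*0.38 = 209.26 GPa

209.26 GPa


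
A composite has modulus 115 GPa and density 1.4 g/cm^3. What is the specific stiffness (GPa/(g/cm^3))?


Specific stiffness = E/rho = 115/1.4 = 82.1 GPa/(g/cm^3)

82.1 GPa/(g/cm^3)


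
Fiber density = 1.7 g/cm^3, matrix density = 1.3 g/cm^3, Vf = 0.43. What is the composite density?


rho_c = rho_f*Vf + rho_m*(1-Vf) = 1.7*0.43 + 1.3*0.57 = 1.472 g/cm^3

1.472 g/cm^3


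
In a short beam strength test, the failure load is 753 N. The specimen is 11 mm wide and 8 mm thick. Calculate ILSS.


ILSS = 3F/(4bh) = 3*753/(4*11*8) = 6.42 MPa

6.42 MPa


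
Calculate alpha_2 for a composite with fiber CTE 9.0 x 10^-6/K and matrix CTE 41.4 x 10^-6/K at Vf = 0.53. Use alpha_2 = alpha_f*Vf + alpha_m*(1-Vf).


alpha_2 = alpha_f*Vf + alpha_m*(1-Vf) = 9.0*0.53 + 41.4*0.47 = 24.2 x 10^-6/K

24.2 x 10^-6/K


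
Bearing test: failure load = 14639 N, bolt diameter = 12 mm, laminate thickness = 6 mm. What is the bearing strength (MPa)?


sigma_br = F/(d*h) = 14639/(12*6) = 203.3 MPa

203.3 MPa


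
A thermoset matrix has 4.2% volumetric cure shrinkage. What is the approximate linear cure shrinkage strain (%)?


Linear shrinkage ≈ vol_shrink/3 = 4.2/3 = 1.4%

1.4%


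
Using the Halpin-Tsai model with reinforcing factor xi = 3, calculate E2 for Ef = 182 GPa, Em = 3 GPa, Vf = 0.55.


eta = (Ef/Em - 1)/(Ef/Em + xi) = (60.6667 - 1)/(60.6667 + 3) = 0.9372
E2 = Em*(1+xi*eta*Vf)/(1-eta*Vf) = 15.76 GPa

15.76 GPa


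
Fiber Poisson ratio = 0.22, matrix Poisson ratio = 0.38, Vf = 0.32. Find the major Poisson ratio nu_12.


nu_12 = nu_f*Vf + nu_m*(1-Vf) = 0.22*0.32 + 0.38*0.68 = 0.3288

0.3288


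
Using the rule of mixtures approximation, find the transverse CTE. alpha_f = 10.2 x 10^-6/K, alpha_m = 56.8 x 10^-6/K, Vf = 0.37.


alpha_2 = alpha_f*Vf + alpha_m*(1-Vf) = 10.2*0.37 + 56.8*0.63 = 39.6 x 10^-6/K

39.6 x 10^-6/K


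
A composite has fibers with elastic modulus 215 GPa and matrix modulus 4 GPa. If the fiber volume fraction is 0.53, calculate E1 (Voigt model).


E1 = Ef*Vf + Em*(1-Vf) = 215*0.53 + 4*0.47 = 115.83 GPa

115.83 GPa


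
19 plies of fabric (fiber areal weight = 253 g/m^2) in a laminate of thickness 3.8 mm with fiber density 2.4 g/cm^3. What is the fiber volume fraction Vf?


Vf = n * FAW / (rho_f * h * 1000) = 19 * 253 / (2.4 * 3.8 * 1000) = 0.5271

0.5271


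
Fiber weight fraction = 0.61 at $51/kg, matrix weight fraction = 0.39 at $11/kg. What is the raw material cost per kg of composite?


Cost = cost_f*Wf + cost_m*Wm = 51*0.61 + 11*0.39 = $35.4/kg

$35.4/kg


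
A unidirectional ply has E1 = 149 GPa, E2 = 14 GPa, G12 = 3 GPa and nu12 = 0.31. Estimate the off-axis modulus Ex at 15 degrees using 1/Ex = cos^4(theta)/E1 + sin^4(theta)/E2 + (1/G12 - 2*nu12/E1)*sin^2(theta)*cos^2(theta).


cos^4(15) = 0.870513, sin^4(15) = 0.004487, sin^2(15)*cos^2(15) = 0.0625
1/G12 - 2*nu12/E1 = 1/3 - 2*0.31/149 = 0.329172 GPa^-1
1/Ex = 0.870513/149 + 0.004487/14 + 0.329172*0.0625 = 0.0267362 GPa^-1
Ex = 37.4 GPa

37.4 GPa


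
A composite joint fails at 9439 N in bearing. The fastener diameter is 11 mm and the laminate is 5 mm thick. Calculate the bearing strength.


sigma_br = F/(d*h) = 9439/(11*5) = 171.6 MPa

171.6 MPa


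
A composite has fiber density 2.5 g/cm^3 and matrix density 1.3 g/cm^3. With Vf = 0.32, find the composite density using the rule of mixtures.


rho_c = rho_f*Vf + rho_m*(1-Vf) = 2.5*0.32 + 1.3*0.68 = 1.684 g/cm^3

1.684 g/cm^3


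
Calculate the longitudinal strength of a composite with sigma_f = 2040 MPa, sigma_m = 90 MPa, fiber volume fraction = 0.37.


sigma_1 = sigma_f*Vf + sigma_m*(1-Vf) = 2040*0.37 + 90*0.63 = 811.5 MPa

811.5 MPa


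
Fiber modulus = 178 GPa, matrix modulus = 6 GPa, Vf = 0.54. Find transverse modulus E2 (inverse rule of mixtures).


1/E2 = Vf/Ef + (1-Vf)/Em = 0.54/178 + 0.46/6
E2 = 12.55 GPa

12.55 GPa


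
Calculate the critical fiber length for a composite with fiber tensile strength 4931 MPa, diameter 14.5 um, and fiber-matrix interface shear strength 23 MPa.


Lc = sigma_f * d / (2 * tau_i) = 4931 * 14.5 / (2 * 23) = 1554.3 um

1554.3 um


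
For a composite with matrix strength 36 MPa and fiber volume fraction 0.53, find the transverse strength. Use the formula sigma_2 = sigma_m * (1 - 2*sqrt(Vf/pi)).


factor = 1 - 2*sqrt(0.53/pi) = 0.1785
sigma_2 = 36 * 0.1785 = 6.43 MPa

6.43 MPa


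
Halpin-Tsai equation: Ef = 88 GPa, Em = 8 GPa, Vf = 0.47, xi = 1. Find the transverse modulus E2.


eta = (Ef/Em - 1)/(Ef/Em + xi) = (11.0 - 1)/(11.0 + 1) = 0.8333
E2 = Em*(1+xi*eta*Vf)/(1-eta*Vf) = 18.3 GPa

18.3 GPa


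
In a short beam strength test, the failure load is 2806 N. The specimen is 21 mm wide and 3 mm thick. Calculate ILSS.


ILSS = 3F/(4bh) = 3*2806/(4*21*3) = 33.4 MPa

33.4 MPa


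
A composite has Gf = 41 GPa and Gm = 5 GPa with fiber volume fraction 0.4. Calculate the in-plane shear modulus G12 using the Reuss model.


1/G12 = Vf/Gf + (1-Vf)/Gm = 0.4/41 + 0.6/5
G12 = 7.71 GPa

7.71 GPa


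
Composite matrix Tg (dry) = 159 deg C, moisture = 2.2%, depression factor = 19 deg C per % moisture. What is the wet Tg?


Tg_wet = Tg_dry - k*moisture = 159 - 19*2.2 = 117.2 deg C

117.2 deg C


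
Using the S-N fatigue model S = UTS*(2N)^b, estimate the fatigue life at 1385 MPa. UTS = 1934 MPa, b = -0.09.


N = 0.5 * (S/UTS)^(1/b) = 0.5 * (1385/1934)^(1/-0.09) = 20.4247 cycles

20.4247 cycles


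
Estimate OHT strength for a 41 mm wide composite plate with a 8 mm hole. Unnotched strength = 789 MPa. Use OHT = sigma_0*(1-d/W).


OHT = sigma_0*(1-d/W) = 789*(1-8/41) = 635.0 MPa

635.0 MPa


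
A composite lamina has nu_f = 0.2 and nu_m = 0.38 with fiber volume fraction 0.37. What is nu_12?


nu_12 = nu_f*Vf + nu_m*(1-Vf) = 0.2*0.37 + 0.38*0.63 = 0.3134

0.3134


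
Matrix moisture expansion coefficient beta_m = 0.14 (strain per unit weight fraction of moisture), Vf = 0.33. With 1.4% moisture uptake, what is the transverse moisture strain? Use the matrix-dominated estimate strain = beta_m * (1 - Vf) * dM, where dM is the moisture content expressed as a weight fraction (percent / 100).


dM = 1.4/100 = 0.014
strain = beta_m * (1-Vf) * dM = 0.14 * 0.67 * 0.014 = 0.0013132

0.0013132


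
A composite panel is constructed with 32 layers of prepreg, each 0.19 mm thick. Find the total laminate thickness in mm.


h = n * t_ply = 32 * 0.19 = 6.08 mm

6.08 mm


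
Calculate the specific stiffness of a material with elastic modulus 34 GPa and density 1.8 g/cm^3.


Specific stiffness = E/rho = 34/1.8 = 18.9 GPa/(g/cm^3)

18.9 GPa/(g/cm^3)


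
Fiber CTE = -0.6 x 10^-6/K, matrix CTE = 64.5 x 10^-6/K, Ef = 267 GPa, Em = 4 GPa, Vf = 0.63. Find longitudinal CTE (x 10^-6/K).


E1 = Ef*Vf + Em*(1-Vf) = 169.69
alpha_1 = (alpha_f*Ef*Vf + alpha_m*Em*(1-Vf))/E1 = -0.03 x 10^-6/K

-0.03 x 10^-6/K


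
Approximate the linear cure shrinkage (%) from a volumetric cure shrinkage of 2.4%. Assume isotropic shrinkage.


Linear shrinkage ≈ vol_shrink/3 = 2.4/3 = 0.8%

0.8%


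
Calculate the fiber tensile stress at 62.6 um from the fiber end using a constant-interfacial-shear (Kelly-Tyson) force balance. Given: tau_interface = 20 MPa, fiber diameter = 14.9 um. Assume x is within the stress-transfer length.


Force balance: sigma_f * (pi*d^2/4) = tau * (pi*d) * x  ->  sigma_f = 4 * tau * x / d
sigma_f = 4 * 20 * 62.6 / 14.9 = 336.1 MPa

336.1 MPa


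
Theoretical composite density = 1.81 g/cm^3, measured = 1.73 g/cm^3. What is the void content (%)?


Void% = (rho_theo - rho_actual)/rho_theo * 100 = (1.81 - 1.73)/1.81 * 100 = 4.42%

4.42%


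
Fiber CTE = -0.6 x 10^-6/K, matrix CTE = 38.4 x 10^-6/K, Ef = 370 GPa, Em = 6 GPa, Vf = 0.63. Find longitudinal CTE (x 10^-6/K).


E1 = Ef*Vf + Em*(1-Vf) = 235.32
alpha_1 = (alpha_f*Ef*Vf + alpha_m*Em*(1-Vf))/E1 = -0.23 x 10^-6/K

-0.23 x 10^-6/K


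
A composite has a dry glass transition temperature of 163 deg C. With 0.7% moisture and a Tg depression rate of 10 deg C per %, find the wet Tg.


Tg_wet = Tg_dry - k*moisture = 163 - 10*0.7 = 156.0 deg C

156.0 deg C


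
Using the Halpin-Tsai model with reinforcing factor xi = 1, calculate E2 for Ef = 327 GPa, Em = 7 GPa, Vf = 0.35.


eta = (Ef/Em - 1)/(Ef/Em + xi) = (46.7143 - 1)/(46.7143 + 1) = 0.9581
E2 = Em*(1+xi*eta*Vf)/(1-eta*Vf) = 14.06 GPa

14.06 GPa


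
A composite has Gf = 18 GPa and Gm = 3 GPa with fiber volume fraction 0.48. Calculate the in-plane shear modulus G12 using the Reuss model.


1/G12 = Vf/Gf + (1-Vf)/Gm = 0.48/18 + 0.52/3
G12 = 5.0 GPa

5.0 GPa


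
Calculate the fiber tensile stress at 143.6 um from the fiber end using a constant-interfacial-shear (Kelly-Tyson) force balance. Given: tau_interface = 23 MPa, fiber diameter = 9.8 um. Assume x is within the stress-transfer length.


Force balance: sigma_f * (pi*d^2/4) = tau * (pi*d) * x  ->  sigma_f = 4 * tau * x / d
sigma_f = 4 * 23 * 143.6 / 9.8 = 1348.1 MPa

1348.1 MPa


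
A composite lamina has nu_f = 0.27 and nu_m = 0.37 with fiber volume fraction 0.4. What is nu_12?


nu_12 = nu_f*Vf + nu_m*(1-Vf) = 0.27*0.4 + 0.37*0.6 = 0.33

0.33


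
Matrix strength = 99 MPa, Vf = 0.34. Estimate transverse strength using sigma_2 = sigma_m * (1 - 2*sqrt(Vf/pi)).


factor = 1 - 2*sqrt(0.34/pi) = 0.342
sigma_2 = 99 * 0.342 = 33.86 MPa

33.86 MPa


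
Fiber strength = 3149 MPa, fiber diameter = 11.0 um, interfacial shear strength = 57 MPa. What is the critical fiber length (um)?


Lc = sigma_f * d / (2 * tau_i) = 3149 * 11.0 / (2 * 57) = 303.9 um

303.9 um


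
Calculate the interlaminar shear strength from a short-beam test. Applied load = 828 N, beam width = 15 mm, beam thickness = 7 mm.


ILSS = 3F/(4bh) = 3*828/(4*15*7) = 5.91 MPa

5.91 MPa


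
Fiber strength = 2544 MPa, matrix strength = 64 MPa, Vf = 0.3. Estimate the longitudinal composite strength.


sigma_1 = sigma_f*Vf + sigma_m*(1-Vf) = 2544*0.3 + 64*0.7 = 808.0 MPa

808.0 MPa


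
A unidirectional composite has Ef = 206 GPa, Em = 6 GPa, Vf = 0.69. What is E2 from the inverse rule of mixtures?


1/E2 = Vf/Ef + (1-Vf)/Em = 0.69/206 + 0.31/6
E2 = 18.18 GPa

18.18 GPa


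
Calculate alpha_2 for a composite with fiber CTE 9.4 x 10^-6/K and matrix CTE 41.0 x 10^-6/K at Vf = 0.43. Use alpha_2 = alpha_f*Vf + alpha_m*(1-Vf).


alpha_2 = alpha_f*Vf + alpha_m*(1-Vf) = 9.4*0.43 + 41.0*0.57 = 27.4 x 10^-6/K

27.4 x 10^-6/K


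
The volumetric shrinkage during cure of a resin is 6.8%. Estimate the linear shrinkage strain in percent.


Linear shrinkage ≈ vol_shrink/3 = 6.8/3 = 2.267%

2.267%


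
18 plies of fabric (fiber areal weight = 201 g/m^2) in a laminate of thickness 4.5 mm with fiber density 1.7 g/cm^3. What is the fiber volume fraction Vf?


Vf = n * FAW / (rho_f * h * 1000) = 18 * 201 / (1.7 * 4.5 * 1000) = 0.4729

0.4729


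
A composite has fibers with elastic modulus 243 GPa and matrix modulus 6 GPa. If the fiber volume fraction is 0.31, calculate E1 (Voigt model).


E1 = Ef*Vf + Em*(1-Vf) = 243*0.31 + 6*0.69 = 79.47 GPa

79.47 GPa


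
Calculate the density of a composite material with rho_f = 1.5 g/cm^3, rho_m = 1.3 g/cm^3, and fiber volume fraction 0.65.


rho_c = rho_f*Vf + rho_m*(1-Vf) = 1.5*0.65 + 1.3*0.35 = 1.43 g/cm^3

1.43 g/cm^3


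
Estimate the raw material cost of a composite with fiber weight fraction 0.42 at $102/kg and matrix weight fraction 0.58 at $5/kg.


Cost = cost_f*Wf + cost_m*Wm = 102*0.42 + 5*0.58 = $45.74/kg

$45.74/kg


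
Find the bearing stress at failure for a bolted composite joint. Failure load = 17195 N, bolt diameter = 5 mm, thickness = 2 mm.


sigma_br = F/(d*h) = 17195/(5*2) = 1719.5 MPa

1719.5 MPa


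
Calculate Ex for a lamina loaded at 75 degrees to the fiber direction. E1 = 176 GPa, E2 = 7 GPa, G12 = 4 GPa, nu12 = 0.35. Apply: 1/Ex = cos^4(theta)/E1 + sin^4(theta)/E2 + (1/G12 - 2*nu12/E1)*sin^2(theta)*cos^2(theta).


cos^4(75) = 0.004487, sin^4(75) = 0.870513, sin^2(75)*cos^2(75) = 0.0625
1/G12 - 2*nu12/E1 = 1/4 - 2*0.35/176 = 0.246023 GPa^-1
1/Ex = 0.004487/176 + 0.870513/7 + 0.246023*0.0625 = 0.1397609 GPa^-1
Ex = 7.16 GPa

7.16 GPa
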